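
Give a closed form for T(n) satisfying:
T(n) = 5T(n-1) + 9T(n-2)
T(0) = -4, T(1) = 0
Characteristic equation: x² - 5x - 9 = 0.
Discriminant Δ = (5)² + 4·(9) = 61.
Roots r₁,₂ = (5 ± √61)/2, so r₁ = \frac{5}{2} + \frac{\sqrt{61}}{2}, r₂ = \frac{5}{2} - \frac{\sqrt{61}}{2}.
General solution: T(n) = A·r₁^n + B·r₂^n.
From the initial conditions, A + B = -4 and r₁A + r₂B = 0.
Since r₁ - r₂ = √61: A = (0 - (-4)r₂)/√61 = -2 + \frac{10 \sqrt{61}}{61}, and B = -4 - A = -2 - \frac{10 \sqrt{61}}{61}.
So T(n) = \left(-2 + \frac{10 \sqrt{61}}{61}\right)\left(\frac{5}{2} + \frac{\sqrt{61}}{2}\right)^n + \left(-2 - \frac{10 \sqrt{61}}{61}\right)\left(\frac{5}{2} - \frac{\sqrt{61}}{2}\right)^n.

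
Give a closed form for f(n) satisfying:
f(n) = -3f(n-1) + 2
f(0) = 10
First-order linear non-homogeneous.
Homogeneous solution: f_h(n) = A·(-3)^n.
Try constant particular solution f_p = K: K = -3K + 2 ⇒ K = \frac{1}{2}.
General: f(n) = A·(-3)^n + \frac{1}{2}.
Apply f(0) = 10: A + \frac{1}{2} = 10 ⇒ A = \frac{19}{2}.
So f(n) = \frac{19 \left(-3\right)^{n}}{2} + \frac{1}{2}.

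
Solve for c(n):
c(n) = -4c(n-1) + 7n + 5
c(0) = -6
First-order linear with linear forcing.
Homogeneous solution: c_h(n) = A·(-4)^n.
Try particular c_p(n) = pn + q. Substituting:
  pn + q = -4(p(n-1) + q) + 7n + 5.
Matching the n-coefficient: p = -4p + 7 ⇒ p = \frac{7}{5}.
Matching constants: q = 4p - 4q + 5 ⇒ q = \frac{53}{25}.
General: c(n) = A·(-4)^n + \frac{7 n}{5} + \frac{53}{25}.
Apply c(0) = -6: A + \frac{53}{25} = -6 ⇒ A = - \frac{203}{25}.
So c(n) = - \frac{203 \left(-4\right)^{n}}{25} + \frac{7 n}{5} + \frac{53}{25}.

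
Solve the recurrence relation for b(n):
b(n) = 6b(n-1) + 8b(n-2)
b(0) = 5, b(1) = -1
Characteristic equation: x² - 6x - 8 = 0.
Discriminant Δ = (6)² + 4·(8) = 68.
Roots r₁,₂ = (6 ± √68)/2, so r₁ = 3 + \sqrt{17}, r₂ = 3 - \sqrt{17}.
General solution: b(n) = A·r₁^n + B·r₂^n.
From the initial conditions, A + B = 5 and r₁A + r₂B = -1.
Since r₁ - r₂ = √68: A = (-1 - (5)r₂)/√68 = \frac{5}{2} - \frac{8 \sqrt{17}}{17}, and B = 5 - A = \frac{8 \sqrt{17}}{17} + \frac{5}{2}.
So b(n) = \left(\frac{5}{2} - \frac{8 \sqrt{17}}{17}\right)\left(3 + \sqrt{17}\right)^n + \left(\frac{8 \sqrt{17}}{17} + \frac{5}{2}\right)\left(3 - \sqrt{17}\right)^n.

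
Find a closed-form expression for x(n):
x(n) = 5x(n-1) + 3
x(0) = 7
First-order linear non-homogeneous.
Homogeneous solution: x_h(n) = A·(5)^n.
Try constant particular solution x_p = K: K = 5K + 3 ⇒ K = - \frac{3}{4}.
General: x(n) = A·(5)^n - \frac{3}{4}.
Apply x(0) = 7: A - \frac{3}{4} = 7 ⇒ A = \frac{31}{4}.
So x(n) = \frac{31 \cdot 5^{n}}{4} - \frac{3}{4}.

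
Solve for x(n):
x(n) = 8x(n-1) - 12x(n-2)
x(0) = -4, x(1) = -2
Characteristic equation: x² - 8x + 12 = 0, which factors as (x - (6))(x - (2)) = 0.
Roots r₁ = 6, r₂ = 2 (distinct).
General solution: x(n) = A·(6)^n + B·(2)^n.
From x(0) = -4: A + B = -4.
From x(1) = -2: 6A + 2B = -2.
Solving: A = \frac{3}{2}, B = - \frac{11}{2}.
So x(n) = - \frac{11 \cdot 2^{n}}{2} + \frac{3 \cdot 6^{n}}{2}.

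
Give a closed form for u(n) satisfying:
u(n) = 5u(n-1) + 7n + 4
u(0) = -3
First-order linear with linear forcing.
Homogeneous solution: u_h(n) = A·(5)^n.
Try particular u_p(n) = pn + q. Substituting:
  pn + q = 5(p(n-1) + q) + 7n + 4.
Matching the n-coefficient: p = 5p + 7 ⇒ p = - \frac{7}{4}.
Matching constants: q = -5p + 5q + 4 ⇒ q = - \frac{51}{16}.
General: u(n) = A·(5)^n - \frac{7 n}{4} - \frac{51}{16}.
Apply u(0) = -3: A - \frac{51}{16} = -3 ⇒ A = \frac{3}{16}.
So u(n) = \frac{3 \cdot 5^{n}}{16} - \frac{7 n}{4} - \frac{51}{16}.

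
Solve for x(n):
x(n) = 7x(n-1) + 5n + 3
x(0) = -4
First-order linear with linear forcing.
Homogeneous solution: x_h(n) = A·(7)^n.
Try particular x_p(n) = pn + q. Substituting:
  pn + q = 7(p(n-1) + q) + 5n + 3.
Matching the n-coefficient: p = 7p + 5 ⇒ p = - \frac{5}{6}.
Matching constants: q = -7p + 7q + 3 ⇒ q = - \frac{53}{36}.
General: x(n) = A·(7)^n - \frac{5 n}{6} - \frac{53}{36}.
Apply x(0) = -4: A - \frac{53}{36} = -4 ⇒ A = - \frac{91}{36}.
So x(n) = - \frac{91 \cdot 7^{n}}{36} - \frac{5 n}{6} - \frac{53}{36}.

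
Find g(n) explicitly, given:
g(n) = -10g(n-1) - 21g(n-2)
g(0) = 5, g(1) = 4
Characteristic equation: x² + 10x + 21 = 0, which factors as (x - (-7))(x - (-3)) = 0.
Roots r₁ = -7, r₂ = -3 (distinct).
General solution: g(n) = A·(-7)^n + B·(-3)^n.
From g(0) = 5: A + B = 5.
From g(1) = 4: -7A - 3B = 4.
Solving: A = - \frac{19}{4}, B = \frac{39}{4}.
So g(n) = \frac{39 \left(-3\right)^{n}}{4} - \frac{19 \left(-7\right)^{n}}{4}.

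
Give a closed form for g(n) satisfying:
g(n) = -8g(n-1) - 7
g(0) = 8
First-order linear non-homogeneous.
Homogeneous solution: g_h(n) = A·(-8)^n.
Try constant particular solution g_p = K: K = -8K - 7 ⇒ K = - \frac{7}{9}.
General: g(n) = A·(-8)^n - \frac{7}{9}.
Apply g(0) = 8: A - \frac{7}{9} = 8 ⇒ A = \frac{79}{9}.
So g(n) = \frac{79 \left(-8\right)^{n}}{9} - \frac{7}{9}.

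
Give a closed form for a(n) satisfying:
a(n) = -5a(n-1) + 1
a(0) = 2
First-order linear non-homogeneous.
Homogeneous solution: a_h(n) = A·(-5)^n.
Try constant particular solution a_p = K: K = -5K + 1 ⇒ K = \frac{1}{6}.
General: a(n) = A·(-5)^n + \frac{1}{6}.
Apply a(0) = 2: A + \frac{1}{6} = 2 ⇒ A = \frac{11}{6}.
So a(n) = \frac{11 \left(-5\right)^{n}}{6} + \frac{1}{6}.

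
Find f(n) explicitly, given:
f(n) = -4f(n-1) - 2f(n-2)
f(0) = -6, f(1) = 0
Characteristic equation: x² + 4x + 2 = 0.
Discriminant Δ = (-4)² + 4·(-2) = 8.
Roots r₁,₂ = (-4 ± √8)/2, so r₁ = -2 + \sqrt{2}, r₂ = -2 - \sqrt{2}.
General solution: f(n) = A·r₁^n + B·r₂^n.
From the initial conditions, A + B = -6 and r₁A + r₂B = 0.
Since r₁ - r₂ = √8: A = (0 - (-6)r₂)/√8 = - 3 \sqrt{2} - 3, and B = -6 - A = -3 + 3 \sqrt{2}.
So f(n) = \left(- 3 \sqrt{2} - 3\right)\left(-2 + \sqrt{2}\right)^n + \left(-3 + 3 \sqrt{2}\right)\left(-2 - \sqrt{2}\right)^n.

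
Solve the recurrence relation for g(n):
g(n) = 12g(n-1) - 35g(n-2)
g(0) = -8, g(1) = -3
Characteristic equation: x² - 12x + 35 = 0, which factors as (x - (5))(x - (7)) = 0.
Roots r₁ = 5, r₂ = 7 (distinct).
General solution: g(n) = A·(5)^n + B·(7)^n.
From g(0) = -8: A + B = -8.
From g(1) = -3: 5A + 7B = -3.
Solving: A = - \frac{53}{2}, B = \frac{37}{2}.
So g(n) = - \frac{53 \cdot 5^{n}}{2} + \frac{37 \cdot 7^{n}}{2}.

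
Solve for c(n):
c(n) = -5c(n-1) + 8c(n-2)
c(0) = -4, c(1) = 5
Characteristic equation: x² + 5x - 8 = 0.
Discriminant Δ = (-5)² + 4·(8) = 57.
Roots r₁,₂ = (-5 ± √57)/2, so r₁ = - \frac{5}{2} + \frac{\sqrt{57}}{2}, r₂ = - \frac{\sqrt{57}}{2} - \frac{5}{2}.
General solution: c(n) = A·r₁^n + B·r₂^n.
From the initial conditions, A + B = -4 and r₁A + r₂B = 5.
Since r₁ - r₂ = √57: A = (5 - (-4)r₂)/√57 = -2 - \frac{5 \sqrt{57}}{57}, and B = -4 - A = -2 + \frac{5 \sqrt{57}}{57}.
So c(n) = \left(-2 - \frac{5 \sqrt{57}}{57}\right)\left(- \frac{5}{2} + \frac{\sqrt{57}}{2}\right)^n + \left(-2 + \frac{5 \sqrt{57}}{57}\right)\left(- \frac{\sqrt{57}}{2} - \frac{5}{2}\right)^n.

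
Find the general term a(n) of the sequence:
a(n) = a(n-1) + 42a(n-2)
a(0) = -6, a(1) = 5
Characteristic equation: x² - x - 42 = 0, which factors as (x - (-6))(x - (7)) = 0.
Roots r₁ = -6, r₂ = 7 (distinct).
General solution: a(n) = A·(-6)^n + B·(7)^n.
From a(0) = -6: A + B = -6.
From a(1) = 5: -6A + 7B = 5.
Solving: A = - \frac{47}{13}, B = - \frac{31}{13}.
So a(n) = - \frac{47 \left(-6\right)^{n}}{13} - \frac{31 \cdot 7^{n}}{13}.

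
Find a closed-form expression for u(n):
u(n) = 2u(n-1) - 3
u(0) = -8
First-order linear non-homogeneous.
Homogeneous solution: u_h(n) = A·(2)^n.
Try constant particular solution u_p = K: K = 2K - 3 ⇒ K = 3.
General: u(n) = A·(2)^n + 3.
Apply u(0) = -8: A + 3 = -8 ⇒ A = -11.
So u(n) = 3 - 11 \cdot 2^{n}.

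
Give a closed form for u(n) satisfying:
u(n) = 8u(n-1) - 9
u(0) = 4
First-order linear non-homogeneous.
Homogeneous solution: u_h(n) = A·(8)^n.
Try constant particular solution u_p = K: K = 8K - 9 ⇒ K = \frac{9}{7}.
General: u(n) = A·(8)^n + \frac{9}{7}.
Apply u(0) = 4: A + \frac{9}{7} = 4 ⇒ A = \frac{19}{7}.
So u(n) = \frac{19 \cdot 8^{n}}{7} + \frac{9}{7}.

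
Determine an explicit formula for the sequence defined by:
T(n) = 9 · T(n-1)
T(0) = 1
Pure geometric recurrence with ratio 9.
By induction T(n) = T(0) · (9)^n = 9^{n}.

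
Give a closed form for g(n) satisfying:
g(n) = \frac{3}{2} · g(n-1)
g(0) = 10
Pure geometric recurrence with ratio \frac{3}{2}.
By induction g(n) = g(0) · (\frac{3}{2})^n = 10 \left(\frac{3}{2}\right)^{n}.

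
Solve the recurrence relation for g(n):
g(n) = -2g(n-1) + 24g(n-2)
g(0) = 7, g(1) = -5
Characteristic equation: x² + 2x - 24 = 0, which factors as (x - (4))(x - (-6)) = 0.
Roots r₁ = 4, r₂ = -6 (distinct).
General solution: g(n) = A·(4)^n + B·(-6)^n.
From g(0) = 7: A + B = 7.
From g(1) = -5: 4A - 6B = -5.
Solving: A = \frac{37}{10}, B = \frac{33}{10}.
So g(n) = \frac{33 \left(-6\right)^{n}}{10} + \frac{37 \cdot 4^{n}}{10}.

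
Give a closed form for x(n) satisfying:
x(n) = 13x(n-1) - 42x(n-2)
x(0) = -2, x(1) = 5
Characteristic equation: x² - 13x + 42 = 0, which factors as (x - (7))(x - (6)) = 0.
Roots r₁ = 7, r₂ = 6 (distinct).
General solution: x(n) = A·(7)^n + B·(6)^n.
From x(0) = -2: A + B = -2.
From x(1) = 5: 7A + 6B = 5.
Solving: A = 17, B = -19.
So x(n) = - 19 \cdot 6^{n} + 17 \cdot 7^{n}.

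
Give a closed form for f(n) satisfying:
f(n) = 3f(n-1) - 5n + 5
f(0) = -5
First-order linear with linear forcing.
Homogeneous solution: f_h(n) = A·(3)^n.
Try particular f_p(n) = pn + q. Substituting:
  pn + q = 3(p(n-1) + q) - 5n + 5.
Matching the n-coefficient: p = 3p - 5 ⇒ p = \frac{5}{2}.
Matching constants: q = -3p + 3q + 5 ⇒ q = \frac{5}{4}.
General: f(n) = A·(3)^n + \frac{5 n}{2} + \frac{5}{4}.
Apply f(0) = -5: A + \frac{5}{4} = -5 ⇒ A = - \frac{25}{4}.
So f(n) = - \frac{25 \cdot 3^{n}}{4} + \frac{5 n}{2} + \frac{5}{4}.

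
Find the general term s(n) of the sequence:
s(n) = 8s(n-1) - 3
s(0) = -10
First-order linear non-homogeneous.
Homogeneous solution: s_h(n) = A·(8)^n.
Try constant particular solution s_p = K: K = 8K - 3 ⇒ K = \frac{3}{7}.
General: s(n) = A·(8)^n + \frac{3}{7}.
Apply s(0) = -10: A + \frac{3}{7} = -10 ⇒ A = - \frac{73}{7}.
So s(n) = \frac{3}{7} - \frac{73 \cdot 8^{n}}{7}.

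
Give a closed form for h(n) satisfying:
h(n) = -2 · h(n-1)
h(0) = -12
Pure geometric recurrence with ratio -2.
By induction h(n) = h(0) · (-2)^n = - 12 \left(-2\right)^{n}.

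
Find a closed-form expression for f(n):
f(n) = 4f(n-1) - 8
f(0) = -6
First-order linear non-homogeneous.
Homogeneous solution: f_h(n) = A·(4)^n.
Try constant particular solution f_p = K: K = 4K - 8 ⇒ K = \frac{8}{3}.
General: f(n) = A·(4)^n + \frac{8}{3}.
Apply f(0) = -6: A + \frac{8}{3} = -6 ⇒ A = - \frac{26}{3}.
So f(n) = \frac{8}{3} - \frac{26 \cdot 4^{n}}{3}.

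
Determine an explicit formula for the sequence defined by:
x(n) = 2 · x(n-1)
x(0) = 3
Pure geometric recurrence with ratio 2.
By induction x(n) = x(0) · (2)^n = 3 \cdot 2^{n}.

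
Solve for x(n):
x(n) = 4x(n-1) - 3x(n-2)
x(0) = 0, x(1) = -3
Characteristic equation: x² - 4x + 3 = 0, which factors as (x - (1))(x - (3)) = 0.
Roots r₁ = 1, r₂ = 3 (distinct).
General solution: x(n) = A·(1)^n + B·(3)^n.
From x(0) = 0: A + B = 0.
From x(1) = -3: A + 3B = -3.
Solving: A = \frac{3}{2}, B = - \frac{3}{2}.
So x(n) = \frac{3}{2} - \frac{3 \cdot 3^{n}}{2}.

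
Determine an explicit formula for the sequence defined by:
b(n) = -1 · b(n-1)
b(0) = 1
Pure geometric recurrence with ratio -1.
By induction b(n) = b(0) · (-1)^n = \left(-1\right)^{n}.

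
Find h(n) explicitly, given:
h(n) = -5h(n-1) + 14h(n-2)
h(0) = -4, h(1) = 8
Characteristic equation: x² + 5x - 14 = 0, which factors as (x - (-7))(x - (2)) = 0.
Roots r₁ = -7, r₂ = 2 (distinct).
General solution: h(n) = A·(-7)^n + B·(2)^n.
From h(0) = -4: A + B = -4.
From h(1) = 8: -7A + 2B = 8.
Solving: A = - \frac{16}{9}, B = - \frac{20}{9}.
So h(n) = - \frac{16 \left(-7\right)^{n}}{9} - \frac{20 \cdot 2^{n}}{9}.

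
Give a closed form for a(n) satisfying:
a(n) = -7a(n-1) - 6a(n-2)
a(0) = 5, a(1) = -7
Characteristic equation: x² + 7x + 6 = 0, which factors as (x - (-1))(x - (-6)) = 0.
Roots r₁ = -1, r₂ = -6 (distinct).
General solution: a(n) = A·(-1)^n + B·(-6)^n.
From a(0) = 5: A + B = 5.
From a(1) = -7: -A - 6B = -7.
Solving: A = \frac{23}{5}, B = \frac{2}{5}.
So a(n) = \frac{23 \left(-1\right)^{n}}{5} + \frac{2 \left(-6\right)^{n}}{5}.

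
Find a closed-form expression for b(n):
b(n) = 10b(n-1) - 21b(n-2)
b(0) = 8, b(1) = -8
Characteristic equation: x² - 10x + 21 = 0, which factors as (x - (3))(x - (7)) = 0.
Roots r₁ = 3, r₂ = 7 (distinct).
General solution: b(n) = A·(3)^n + B·(7)^n.
From b(0) = 8: A + B = 8.
From b(1) = -8: 3A + 7B = -8.
Solving: A = 16, B = -8.
So b(n) = 16 \cdot 3^{n} - 8 \cdot 7^{n}.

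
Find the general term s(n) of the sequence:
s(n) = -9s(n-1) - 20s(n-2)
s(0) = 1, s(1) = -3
Characteristic equation: x² + 9x + 20 = 0, which factors as (x - (-4))(x - (-5)) = 0.
Roots r₁ = -4, r₂ = -5 (distinct).
General solution: s(n) = A·(-4)^n + B·(-5)^n.
From s(0) = 1: A + B = 1.
From s(1) = -3: -4A - 5B = -3.
Solving: A = 2, B = -1.
So s(n) = 2 \left(-4\right)^{n} - \left(-5\right)^{n}.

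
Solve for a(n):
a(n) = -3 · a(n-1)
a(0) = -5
Pure geometric recurrence with ratio -3.
By induction a(n) = a(0) · (-3)^n = - 5 \left(-3\right)^{n}.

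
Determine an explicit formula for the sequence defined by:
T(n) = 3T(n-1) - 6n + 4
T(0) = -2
First-order linear with linear forcing.
Homogeneous solution: T_h(n) = A·(3)^n.
Try particular T_p(n) = pn + q. Substituting:
  pn + q = 3(p(n-1) + q) - 6n + 4.
Matching the n-coefficient: p = 3p - 6 ⇒ p = 3.
Matching constants: q = -3p + 3q + 4 ⇒ q = \frac{5}{2}.
General: T(n) = A·(3)^n + 3 n + \frac{5}{2}.
Apply T(0) = -2: A + \frac{5}{2} = -2 ⇒ A = - \frac{9}{2}.
So T(n) = - \frac{9 \cdot 3^{n}}{2} + 3 n + \frac{5}{2}.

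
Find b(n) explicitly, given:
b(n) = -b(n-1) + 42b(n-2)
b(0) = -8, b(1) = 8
Characteristic equation: x² + x - 42 = 0, which factors as (x - (6))(x - (-7)) = 0.
Roots r₁ = 6, r₂ = -7 (distinct).
General solution: b(n) = A·(6)^n + B·(-7)^n.
From b(0) = -8: A + B = -8.
From b(1) = 8: 6A - 7B = 8.
Solving: A = - \frac{48}{13}, B = - \frac{56}{13}.
So b(n) = - \frac{56 \left(-7\right)^{n}}{13} - \frac{48 \cdot 6^{n}}{13}.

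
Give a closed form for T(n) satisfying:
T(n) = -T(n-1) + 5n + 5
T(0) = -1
First-order linear with linear forcing.
Homogeneous solution: T_h(n) = A·(-1)^n.
Try particular T_p(n) = pn + q. Substituting:
  pn + q = -(p(n-1) + q) + 5n + 5.
Matching the n-coefficient: p = -p + 5 ⇒ p = \frac{5}{2}.
Matching constants: q = p - q + 5 ⇒ q = \frac{15}{4}.
General: T(n) = A·(-1)^n + \frac{5 n}{2} + \frac{15}{4}.
Apply T(0) = -1: A + \frac{15}{4} = -1 ⇒ A = - \frac{19}{4}.
So T(n) = - \frac{19 \left(-1\right)^{n}}{4} + \frac{5 n}{2} + \frac{15}{4}.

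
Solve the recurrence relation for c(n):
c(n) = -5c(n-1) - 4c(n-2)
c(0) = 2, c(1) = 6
Characteristic equation: x² + 5x + 4 = 0, which factors as (x - (-4))(x - (-1)) = 0.
Roots r₁ = -4, r₂ = -1 (distinct).
General solution: c(n) = A·(-4)^n + B·(-1)^n.
From c(0) = 2: A + B = 2.
From c(1) = 6: -4A - B = 6.
Solving: A = - \frac{8}{3}, B = \frac{14}{3}.
So c(n) = \frac{14 \left(-1\right)^{n}}{3} - \frac{8 \left(-4\right)^{n}}{3}.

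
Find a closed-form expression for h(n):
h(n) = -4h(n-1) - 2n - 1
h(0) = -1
First-order linear with linear forcing.
Homogeneous solution: h_h(n) = A·(-4)^n.
Try particular h_p(n) = pn + q. Substituting:
  pn + q = -4(p(n-1) + q) - 2n - 1.
Matching the n-coefficient: p = -4p - 2 ⇒ p = - \frac{2}{5}.
Matching constants: q = 4p - 4q - 1 ⇒ q = - \frac{13}{25}.
General: h(n) = A·(-4)^n - \frac{2 n}{5} - \frac{13}{25}.
Apply h(0) = -1: A - \frac{13}{25} = -1 ⇒ A = - \frac{12}{25}.
So h(n) = - \frac{12 \left(-4\right)^{n}}{25} - \frac{2 n}{5} - \frac{13}{25}.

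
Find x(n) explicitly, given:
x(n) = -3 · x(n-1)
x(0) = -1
Pure geometric recurrence with ratio -3.
By induction x(n) = x(0) · (-3)^n = - \left(-3\right)^{n}.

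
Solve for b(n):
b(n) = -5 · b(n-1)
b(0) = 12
Pure geometric recurrence with ratio -5.
By induction b(n) = b(0) · (-5)^n = 12 \left(-5\right)^{n}.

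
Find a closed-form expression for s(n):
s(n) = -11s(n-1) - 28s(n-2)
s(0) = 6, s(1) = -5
Characteristic equation: x² + 11x + 28 = 0, which factors as (x - (-4))(x - (-7)) = 0.
Roots r₁ = -4, r₂ = -7 (distinct).
General solution: s(n) = A·(-4)^n + B·(-7)^n.
From s(0) = 6: A + B = 6.
From s(1) = -5: -4A - 7B = -5.
Solving: A = \frac{37}{3}, B = - \frac{19}{3}.
So s(n) = \frac{37 \left(-4\right)^{n}}{3} - \frac{19 \left(-7\right)^{n}}{3}.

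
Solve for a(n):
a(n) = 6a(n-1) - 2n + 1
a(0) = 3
First-order linear with linear forcing.
Homogeneous solution: a_h(n) = A·(6)^n.
Try particular a_p(n) = pn + q. Substituting:
  pn + q = 6(p(n-1) + q) - 2n + 1.
Matching the n-coefficient: p = 6p - 2 ⇒ p = \frac{2}{5}.
Matching constants: q = -6p + 6q + 1 ⇒ q = \frac{7}{25}.
General: a(n) = A·(6)^n + \frac{2 n}{5} + \frac{7}{25}.
Apply a(0) = 3: A + \frac{7}{25} = 3 ⇒ A = \frac{68}{25}.
So a(n) = \frac{68 \cdot 6^{n}}{25} + \frac{2 n}{5} + \frac{7}{25}.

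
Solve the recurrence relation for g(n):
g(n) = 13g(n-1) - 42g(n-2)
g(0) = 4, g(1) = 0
Characteristic equation: x² - 13x + 42 = 0, which factors as (x - (6))(x - (7)) = 0.
Roots r₁ = 6, r₂ = 7 (distinct).
General solution: g(n) = A·(6)^n + B·(7)^n.
From g(0) = 4: A + B = 4.
From g(1) = 0: 6A + 7B = 0.
Solving: A = 28, B = -24.
So g(n) = 28 \cdot 6^{n} - 24 \cdot 7^{n}.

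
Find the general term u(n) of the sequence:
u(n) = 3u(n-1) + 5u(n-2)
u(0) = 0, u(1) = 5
Characteristic equation: x² - 3x - 5 = 0.
Discriminant Δ = (3)² + 4·(5) = 29.
Roots r₁,₂ = (3 ± √29)/2, so r₁ = \frac{3}{2} + \frac{\sqrt{29}}{2}, r₂ = \frac{3}{2} - \frac{\sqrt{29}}{2}.
General solution: u(n) = A·r₁^n + B·r₂^n.
From the initial conditions, A + B = 0 and r₁A + r₂B = 5.
Since r₁ - r₂ = √29: A = (5 - (0)r₂)/√29 = \frac{5 \sqrt{29}}{29}, and B = 0 - A = - \frac{5 \sqrt{29}}{29}.
So u(n) = \left(\frac{5 \sqrt{29}}{29}\right)\left(\frac{3}{2} + \frac{\sqrt{29}}{2}\right)^n + \left(- \frac{5 \sqrt{29}}{29}\right)\left(\frac{3}{2} - \frac{\sqrt{29}}{2}\right)^n.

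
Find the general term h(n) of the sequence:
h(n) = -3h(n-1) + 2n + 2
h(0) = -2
First-order linear with linear forcing.
Homogeneous solution: h_h(n) = A·(-3)^n.
Try particular h_p(n) = pn + q. Substituting:
  pn + q = -3(p(n-1) + q) + 2n + 2.
Matching the n-coefficient: p = -3p + 2 ⇒ p = \frac{1}{2}.
Matching constants: q = 3p - 3q + 2 ⇒ q = \frac{7}{8}.
General: h(n) = A·(-3)^n + \frac{n}{2} + \frac{7}{8}.
Apply h(0) = -2: A + \frac{7}{8} = -2 ⇒ A = - \frac{23}{8}.
So h(n) = - \frac{23 \left(-3\right)^{n}}{8} + \frac{n}{2} + \frac{7}{8}.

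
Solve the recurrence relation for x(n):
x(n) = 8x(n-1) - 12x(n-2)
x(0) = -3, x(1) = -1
Characteristic equation: x² - 8x + 12 = 0, which factors as (x - (2))(x - (6)) = 0.
Roots r₁ = 2, r₂ = 6 (distinct).
General solution: x(n) = A·(2)^n + B·(6)^n.
From x(0) = -3: A + B = -3.
From x(1) = -1: 2A + 6B = -1.
Solving: A = - \frac{17}{4}, B = \frac{5}{4}.
So x(n) = - \frac{17 \cdot 2^{n}}{4} + \frac{5 \cdot 6^{n}}{4}.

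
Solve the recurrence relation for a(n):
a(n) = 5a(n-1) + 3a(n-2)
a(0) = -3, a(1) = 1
Characteristic equation: x² - 5x - 3 = 0.
Discriminant Δ = (5)² + 4·(3) = 37.
Roots r₁,₂ = (5 ± √37)/2, so r₁ = \frac{5}{2} + \frac{\sqrt{37}}{2}, r₂ = \frac{5}{2} - \frac{\sqrt{37}}{2}.
General solution: a(n) = A·r₁^n + B·r₂^n.
From the initial conditions, A + B = -3 and r₁A + r₂B = 1.
Since r₁ - r₂ = √37: A = (1 - (-3)r₂)/√37 = - \frac{3}{2} + \frac{17 \sqrt{37}}{74}, and B = -3 - A = - \frac{3}{2} - \frac{17 \sqrt{37}}{74}.
So a(n) = \left(- \frac{3}{2} + \frac{17 \sqrt{37}}{74}\right)\left(\frac{5}{2} + \frac{\sqrt{37}}{2}\right)^n + \left(- \frac{3}{2} - \frac{17 \sqrt{37}}{74}\right)\left(\frac{5}{2} - \frac{\sqrt{37}}{2}\right)^n.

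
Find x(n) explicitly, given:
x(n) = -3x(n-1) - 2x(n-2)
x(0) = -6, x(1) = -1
Characteristic equation: x² + 3x + 2 = 0, which factors as (x - (-2))(x - (-1)) = 0.
Roots r₁ = -2, r₂ = -1 (distinct).
General solution: x(n) = A·(-2)^n + B·(-1)^n.
From x(0) = -6: A + B = -6.
From x(1) = -1: -2A - B = -1.
Solving: A = 7, B = -13.
So x(n) = - 13 \left(-1\right)^{n} + 7 \left(-2\right)^{n}.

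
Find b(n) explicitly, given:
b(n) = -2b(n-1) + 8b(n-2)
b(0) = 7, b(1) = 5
Characteristic equation: x² + 2x - 8 = 0, which factors as (x - (-4))(x - (2)) = 0.
Roots r₁ = -4, r₂ = 2 (distinct).
General solution: b(n) = A·(-4)^n + B·(2)^n.
From b(0) = 7: A + B = 7.
From b(1) = 5: -4A + 2B = 5.
Solving: A = \frac{3}{2}, B = \frac{11}{2}.
So b(n) = \frac{3 \left(-4\right)^{n}}{2} + \frac{11 \cdot 2^{n}}{2}.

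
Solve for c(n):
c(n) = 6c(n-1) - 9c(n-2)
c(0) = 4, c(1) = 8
Characteristic equation: x² - 6x + 9 = 0, which is (x - (3))².
Repeated root r = 3.
General solution: c(n) = (A + Bn)·(3)^n.
From c(0) = 4: A = 4.
From c(1) = 8: (A + B)·(3) = 8 ⇒ B = - \frac{4}{3}.
So c(n) = \left(4 - \frac{4 n}{3}\right) \cdot (3)^n.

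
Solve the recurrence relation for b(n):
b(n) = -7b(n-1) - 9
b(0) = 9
First-order linear non-homogeneous.
Homogeneous solution: b_h(n) = A·(-7)^n.
Try constant particular solution b_p = K: K = -7K - 9 ⇒ K = - \frac{9}{8}.
General: b(n) = A·(-7)^n - \frac{9}{8}.
Apply b(0) = 9: A - \frac{9}{8} = 9 ⇒ A = \frac{81}{8}.
So b(n) = \frac{81 \left(-7\right)^{n}}{8} - \frac{9}{8}.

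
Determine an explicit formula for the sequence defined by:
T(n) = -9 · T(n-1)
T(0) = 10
Pure geometric recurrence with ratio -9.
By induction T(n) = T(0) · (-9)^n = 10 \left(-9\right)^{n}.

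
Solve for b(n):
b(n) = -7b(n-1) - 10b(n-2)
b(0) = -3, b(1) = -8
Characteristic equation: x² + 7x + 10 = 0, which factors as (x - (-5))(x - (-2)) = 0.
Roots r₁ = -5, r₂ = -2 (distinct).
General solution: b(n) = A·(-5)^n + B·(-2)^n.
From b(0) = -3: A + B = -3.
From b(1) = -8: -5A - 2B = -8.
Solving: A = \frac{14}{3}, B = - \frac{23}{3}.
So b(n) = - \frac{23 \left(-2\right)^{n}}{3} + \frac{14 \left(-5\right)^{n}}{3}.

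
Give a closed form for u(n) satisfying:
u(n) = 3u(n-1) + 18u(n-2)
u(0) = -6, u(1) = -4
Characteristic equation: x² - 3x - 18 = 0, which factors as (x - (6))(x - (-3)) = 0.
Roots r₁ = 6, r₂ = -3 (distinct).
General solution: u(n) = A·(6)^n + B·(-3)^n.
From u(0) = -6: A + B = -6.
From u(1) = -4: 6A - 3B = -4.
Solving: A = - \frac{22}{9}, B = - \frac{32}{9}.
So u(n) = - \frac{32 \left(-3\right)^{n}}{9} - \frac{22 \cdot 6^{n}}{9}.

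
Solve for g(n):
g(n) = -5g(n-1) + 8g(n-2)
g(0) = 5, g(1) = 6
Characteristic equation: x² + 5x - 8 = 0.
Discriminant Δ = (-5)² + 4·(8) = 57.
Roots r₁,₂ = (-5 ± √57)/2, so r₁ = - \frac{5}{2} + \frac{\sqrt{57}}{2}, r₂ = - \frac{\sqrt{57}}{2} - \frac{5}{2}.
General solution: g(n) = A·r₁^n + B·r₂^n.
From the initial conditions, A + B = 5 and r₁A + r₂B = 6.
Since r₁ - r₂ = √57: A = (6 - (5)r₂)/√57 = \frac{37 \sqrt{57}}{114} + \frac{5}{2}, and B = 5 - A = \frac{5}{2} - \frac{37 \sqrt{57}}{114}.
So g(n) = \left(\frac{37 \sqrt{57}}{114} + \frac{5}{2}\right)\left(- \frac{5}{2} + \frac{\sqrt{57}}{2}\right)^n + \left(\frac{5}{2} - \frac{37 \sqrt{57}}{114}\right)\left(- \frac{\sqrt{57}}{2} - \frac{5}{2}\right)^n.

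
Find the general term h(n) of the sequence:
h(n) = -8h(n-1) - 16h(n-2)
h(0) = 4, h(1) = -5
Characteristic equation: x² + 8x + 16 = 0, which is (x - (-4))².
Repeated root r = -4.
General solution: h(n) = (A + Bn)·(-4)^n.
From h(0) = 4: A = 4.
From h(1) = -5: (A + B)·(-4) = -5 ⇒ B = - \frac{11}{4}.
So h(n) = \left(4 - \frac{11 n}{4}\right) \cdot (-4)^n.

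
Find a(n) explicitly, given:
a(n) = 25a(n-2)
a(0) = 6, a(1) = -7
Characteristic equation: x² - 25 = 0, which factors as (x - (5))(x - (-5)) = 0.
Roots r₁ = 5, r₂ = -5 (distinct).
General solution: a(n) = A·(5)^n + B·(-5)^n.
From a(0) = 6: A + B = 6.
From a(1) = -7: 5A - 5B = -7.
Solving: A = \frac{23}{10}, B = \frac{37}{10}.
So a(n) = \frac{37 \left(-5\right)^{n}}{10} + \frac{23 \cdot 5^{n}}{10}.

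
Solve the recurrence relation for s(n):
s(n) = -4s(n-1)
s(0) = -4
This is a homogeneous first-order recurrence with ratio -4.
By induction s(n) = s(0) · (-4)^n = - 4 \left(-4\right)^{n}.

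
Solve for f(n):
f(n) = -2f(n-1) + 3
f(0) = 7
First-order linear non-homogeneous.
Homogeneous solution: f_h(n) = A·(-2)^n.
Try constant particular solution f_p = K: K = -2K + 3 ⇒ K = 1.
General: f(n) = A·(-2)^n + 1.
Apply f(0) = 7: A + 1 = 7 ⇒ A = 6.
So f(n) = 6 \left(-2\right)^{n} + 1.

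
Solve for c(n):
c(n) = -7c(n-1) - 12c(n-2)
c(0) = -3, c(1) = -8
Characteristic equation: x² + 7x + 12 = 0, which factors as (x - (-4))(x - (-3)) = 0.
Roots r₁ = -4, r₂ = -3 (distinct).
General solution: c(n) = A·(-4)^n + B·(-3)^n.
From c(0) = -3: A + B = -3.
From c(1) = -8: -4A - 3B = -8.
Solving: A = 17, B = -20.
So c(n) = - 20 \left(-3\right)^{n} + 17 \left(-4\right)^{n}.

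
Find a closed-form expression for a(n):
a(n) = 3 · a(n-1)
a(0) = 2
Pure geometric recurrence with ratio 3.
By induction a(n) = a(0) · (3)^n = 2 \cdot 3^{n}.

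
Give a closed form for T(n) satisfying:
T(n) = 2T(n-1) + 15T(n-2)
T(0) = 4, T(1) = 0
Characteristic equation: x² - 2x - 15 = 0, which factors as (x - (-3))(x - (5)) = 0.
Roots r₁ = -3, r₂ = 5 (distinct).
General solution: T(n) = A·(-3)^n + B·(5)^n.
From T(0) = 4: A + B = 4.
From T(1) = 0: -3A + 5B = 0.
Solving: A = \frac{5}{2}, B = \frac{3}{2}.
So T(n) = \frac{5 \left(-3\right)^{n}}{2} + \frac{3 \cdot 5^{n}}{2}.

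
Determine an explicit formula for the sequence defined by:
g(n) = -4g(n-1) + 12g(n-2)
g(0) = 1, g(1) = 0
Characteristic equation: x² + 4x - 12 = 0, which factors as (x - (-6))(x - (2)) = 0.
Roots r₁ = -6, r₂ = 2 (distinct).
General solution: g(n) = A·(-6)^n + B·(2)^n.
From g(0) = 1: A + B = 1.
From g(1) = 0: -6A + 2B = 0.
Solving: A = \frac{1}{4}, B = \frac{3}{4}.
So g(n) = \frac{\left(-6\right)^{n}}{4} + \frac{3 \cdot 2^{n}}{4}.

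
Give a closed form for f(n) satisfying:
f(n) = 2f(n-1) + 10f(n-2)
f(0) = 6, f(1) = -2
Characteristic equation: x² - 2x - 10 = 0.
Discriminant Δ = (2)² + 4·(10) = 44.
Roots r₁,₂ = (2 ± √44)/2, so r₁ = 1 + \sqrt{11}, r₂ = 1 - \sqrt{11}.
General solution: f(n) = A·r₁^n + B·r₂^n.
From the initial conditions, A + B = 6 and r₁A + r₂B = -2.
Since r₁ - r₂ = √44: A = (-2 - (6)r₂)/√44 = 3 - \frac{4 \sqrt{11}}{11}, and B = 6 - A = \frac{4 \sqrt{11}}{11} + 3.
So f(n) = \left(3 - \frac{4 \sqrt{11}}{11}\right)\left(1 + \sqrt{11}\right)^n + \left(\frac{4 \sqrt{11}}{11} + 3\right)\left(1 - \sqrt{11}\right)^n.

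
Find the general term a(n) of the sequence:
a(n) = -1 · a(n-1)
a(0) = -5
Pure geometric recurrence with ratio -1.
By induction a(n) = a(0) · (-1)^n = - 5 \left(-1\right)^{n}.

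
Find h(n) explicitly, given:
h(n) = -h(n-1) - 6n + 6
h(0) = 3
First-order linear with linear forcing.
Homogeneous solution: h_h(n) = A·(-1)^n.
Try particular h_p(n) = pn + q. Substituting:
  pn + q = -(p(n-1) + q) - 6n + 6.
Matching the n-coefficient: p = -p - 6 ⇒ p = -3.
Matching constants: q = p - q + 6 ⇒ q = \frac{3}{2}.
General: h(n) = A·(-1)^n - 3 n + \frac{3}{2}.
Apply h(0) = 3: A + \frac{3}{2} = 3 ⇒ A = \frac{3}{2}.
So h(n) = \frac{3 \left(-1\right)^{n}}{2} - 3 n + \frac{3}{2}.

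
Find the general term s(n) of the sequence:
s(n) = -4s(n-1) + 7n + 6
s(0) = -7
First-order linear with linear forcing.
Homogeneous solution: s_h(n) = A·(-4)^n.
Try particular s_p(n) = pn + q. Substituting:
  pn + q = -4(p(n-1) + q) + 7n + 6.
Matching the n-coefficient: p = -4p + 7 ⇒ p = \frac{7}{5}.
Matching constants: q = 4p - 4q + 6 ⇒ q = \frac{58}{25}.
General: s(n) = A·(-4)^n + \frac{7 n}{5} + \frac{58}{25}.
Apply s(0) = -7: A + \frac{58}{25} = -7 ⇒ A = - \frac{233}{25}.
So s(n) = - \frac{233 \left(-4\right)^{n}}{25} + \frac{7 n}{5} + \frac{58}{25}.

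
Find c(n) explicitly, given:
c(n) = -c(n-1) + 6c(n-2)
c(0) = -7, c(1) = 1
Characteristic equation: x² + x - 6 = 0, which factors as (x - (-3))(x - (2)) = 0.
Roots r₁ = -3, r₂ = 2 (distinct).
General solution: c(n) = A·(-3)^n + B·(2)^n.
From c(0) = -7: A + B = -7.
From c(1) = 1: -3A + 2B = 1.
Solving: A = -3, B = -4.
So c(n) = - 3 \left(-3\right)^{n} - 4 \cdot 2^{n}.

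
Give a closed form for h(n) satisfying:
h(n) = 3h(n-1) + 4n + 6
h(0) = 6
First-order linear with linear forcing.
Homogeneous solution: h_h(n) = A·(3)^n.
Try particular h_p(n) = pn + q. Substituting:
  pn + q = 3(p(n-1) + q) + 4n + 6.
Matching the n-coefficient: p = 3p + 4 ⇒ p = -2.
Matching constants: q = -3p + 3q + 6 ⇒ q = -6.
General: h(n) = A·(3)^n - 2 n - 6.
Apply h(0) = 6: A - 6 = 6 ⇒ A = 12.
So h(n) = 12 \cdot 3^{n} - 2 n - 6.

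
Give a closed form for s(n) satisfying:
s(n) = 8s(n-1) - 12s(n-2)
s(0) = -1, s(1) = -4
Characteristic equation: x² - 8x + 12 = 0, which factors as (x - (2))(x - (6)) = 0.
Roots r₁ = 2, r₂ = 6 (distinct).
General solution: s(n) = A·(2)^n + B·(6)^n.
From s(0) = -1: A + B = -1.
From s(1) = -4: 2A + 6B = -4.
Solving: A = - \frac{1}{2}, B = - \frac{1}{2}.
So s(n) = - \frac{2^{n}}{2} - \frac{6^{n}}{2}.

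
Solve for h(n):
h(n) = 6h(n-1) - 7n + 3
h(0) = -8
First-order linear with linear forcing.
Homogeneous solution: h_h(n) = A·(6)^n.
Try particular h_p(n) = pn + q. Substituting:
  pn + q = 6(p(n-1) + q) - 7n + 3.
Matching the n-coefficient: p = 6p - 7 ⇒ p = \frac{7}{5}.
Matching constants: q = -6p + 6q + 3 ⇒ q = \frac{27}{25}.
General: h(n) = A·(6)^n + \frac{7 n}{5} + \frac{27}{25}.
Apply h(0) = -8: A + \frac{27}{25} = -8 ⇒ A = - \frac{227}{25}.
So h(n) = - \frac{227 \cdot 6^{n}}{25} + \frac{7 n}{5} + \frac{27}{25}.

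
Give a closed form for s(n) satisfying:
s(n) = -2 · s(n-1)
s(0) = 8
Pure geometric recurrence with ratio -2.
By induction s(n) = s(0) · (-2)^n = 8 \left(-2\right)^{n}.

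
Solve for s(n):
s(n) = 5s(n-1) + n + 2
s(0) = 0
First-order linear with linear forcing.
Homogeneous solution: s_h(n) = A·(5)^n.
Try particular s_p(n) = pn + q. Substituting:
  pn + q = 5(p(n-1) + q) + n + 2.
Matching the n-coefficient: p = 5p + 1 ⇒ p = - \frac{1}{4}.
Matching constants: q = -5p + 5q + 2 ⇒ q = - \frac{13}{16}.
General: s(n) = A·(5)^n - \frac{n}{4} - \frac{13}{16}.
Apply s(0) = 0: A - \frac{13}{16} = 0 ⇒ A = \frac{13}{16}.
So s(n) = \frac{13 \cdot 5^{n}}{16} - \frac{n}{4} - \frac{13}{16}.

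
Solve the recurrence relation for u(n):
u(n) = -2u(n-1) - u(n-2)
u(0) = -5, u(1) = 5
Characteristic equation: x² + 2x + 1 = 0, which is (x - (-1))².
Repeated root r = -1.
General solution: u(n) = (A + Bn)·(-1)^n.
From u(0) = -5: A = -5.
From u(1) = 5: (A + B)·(-1) = 5 ⇒ B = 0.
So u(n) = \left(-5\right) \cdot (-1)^n.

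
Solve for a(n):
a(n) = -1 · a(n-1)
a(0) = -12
Pure geometric recurrence with ratio -1.
By induction a(n) = a(0) · (-1)^n = - 12 \left(-1\right)^{n}.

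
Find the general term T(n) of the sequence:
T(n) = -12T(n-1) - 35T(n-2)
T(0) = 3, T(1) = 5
Characteristic equation: x² + 12x + 35 = 0, which factors as (x - (-7))(x - (-5)) = 0.
Roots r₁ = -7, r₂ = -5 (distinct).
General solution: T(n) = A·(-7)^n + B·(-5)^n.
From T(0) = 3: A + B = 3.
From T(1) = 5: -7A - 5B = 5.
Solving: A = -10, B = 13.
So T(n) = 13 \left(-5\right)^{n} - 10 \left(-7\right)^{n}.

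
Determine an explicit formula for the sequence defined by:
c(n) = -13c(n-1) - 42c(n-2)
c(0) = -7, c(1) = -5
Characteristic equation: x² + 13x + 42 = 0, which factors as (x - (-6))(x - (-7)) = 0.
Roots r₁ = -6, r₂ = -7 (distinct).
General solution: c(n) = A·(-6)^n + B·(-7)^n.
From c(0) = -7: A + B = -7.
From c(1) = -5: -6A - 7B = -5.
Solving: A = -54, B = 47.
So c(n) = - 54 \left(-6\right)^{n} + 47 \left(-7\right)^{n}.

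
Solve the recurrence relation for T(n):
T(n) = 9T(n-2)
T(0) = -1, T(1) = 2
Characteristic equation: x² - 9 = 0, which factors as (x - (3))(x - (-3)) = 0.
Roots r₁ = 3, r₂ = -3 (distinct).
General solution: T(n) = A·(3)^n + B·(-3)^n.
From T(0) = -1: A + B = -1.
From T(1) = 2: 3A - 3B = 2.
Solving: A = - \frac{1}{6}, B = - \frac{5}{6}.
So T(n) = - \frac{5 \left(-3\right)^{n}}{6} - \frac{3^{n}}{6}.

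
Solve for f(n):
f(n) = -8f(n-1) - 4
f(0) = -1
First-order linear non-homogeneous.
Homogeneous solution: f_h(n) = A·(-8)^n.
Try constant particular solution f_p = K: K = -8K - 4 ⇒ K = - \frac{4}{9}.
General: f(n) = A·(-8)^n - \frac{4}{9}.
Apply f(0) = -1: A - \frac{4}{9} = -1 ⇒ A = - \frac{5}{9}.
So f(n) = - \frac{5 \left(-8\right)^{n}}{9} - \frac{4}{9}.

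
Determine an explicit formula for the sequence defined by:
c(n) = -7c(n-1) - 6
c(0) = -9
First-order linear non-homogeneous.
Homogeneous solution: c_h(n) = A·(-7)^n.
Try constant particular solution c_p = K: K = -7K - 6 ⇒ K = - \frac{3}{4}.
General: c(n) = A·(-7)^n - \frac{3}{4}.
Apply c(0) = -9: A - \frac{3}{4} = -9 ⇒ A = - \frac{33}{4}.
So c(n) = - \frac{33 \left(-7\right)^{n}}{4} - \frac{3}{4}.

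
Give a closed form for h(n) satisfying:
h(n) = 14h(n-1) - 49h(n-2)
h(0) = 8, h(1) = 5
Characteristic equation: x² - 14x + 49 = 0, which is (x - (7))².
Repeated root r = 7.
General solution: h(n) = (A + Bn)·(7)^n.
From h(0) = 8: A = 8.
From h(1) = 5: (A + B)·(7) = 5 ⇒ B = - \frac{51}{7}.
So h(n) = \left(8 - \frac{51 n}{7}\right) \cdot (7)^n.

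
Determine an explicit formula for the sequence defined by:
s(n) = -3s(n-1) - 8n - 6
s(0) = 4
First-order linear with linear forcing.
Homogeneous solution: s_h(n) = A·(-3)^n.
Try particular s_p(n) = pn + q. Substituting:
  pn + q = -3(p(n-1) + q) - 8n - 6.
Matching the n-coefficient: p = -3p - 8 ⇒ p = -2.
Matching constants: q = 3p - 3q - 6 ⇒ q = -3.
General: s(n) = A·(-3)^n - 2 n - 3.
Apply s(0) = 4: A - 3 = 4 ⇒ A = 7.
So s(n) = 7 \left(-3\right)^{n} - 2 n - 3.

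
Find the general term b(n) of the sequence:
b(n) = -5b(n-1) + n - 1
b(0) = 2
First-order linear with linear forcing.
Homogeneous solution: b_h(n) = A·(-5)^n.
Try particular b_p(n) = pn + q. Substituting:
  pn + q = -5(p(n-1) + q) + n - 1.
Matching the n-coefficient: p = -5p + 1 ⇒ p = \frac{1}{6}.
Matching constants: q = 5p - 5q - 1 ⇒ q = - \frac{1}{36}.
General: b(n) = A·(-5)^n + \frac{n}{6} - \frac{1}{36}.
Apply b(0) = 2: A - \frac{1}{36} = 2 ⇒ A = \frac{73}{36}.
So b(n) = \frac{73 \left(-5\right)^{n}}{36} + \frac{n}{6} - \frac{1}{36}.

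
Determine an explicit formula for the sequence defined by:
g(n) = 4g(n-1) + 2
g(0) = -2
First-order linear non-homogeneous.
Homogeneous solution: g_h(n) = A·(4)^n.
Try constant particular solution g_p = K: K = 4K + 2 ⇒ K = - \frac{2}{3}.
General: g(n) = A·(4)^n - \frac{2}{3}.
Apply g(0) = -2: A - \frac{2}{3} = -2 ⇒ A = - \frac{4}{3}.
So g(n) = - \frac{4 \cdot 4^{n}}{3} - \frac{2}{3}.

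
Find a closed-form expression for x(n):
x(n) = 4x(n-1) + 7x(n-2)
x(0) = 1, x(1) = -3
Characteristic equation: x² - 4x - 7 = 0.
Discriminant Δ = (4)² + 4·(7) = 44.
Roots r₁,₂ = (4 ± √44)/2, so r₁ = 2 + \sqrt{11}, r₂ = 2 - \sqrt{11}.
General solution: x(n) = A·r₁^n + B·r₂^n.
From the initial conditions, A + B = 1 and r₁A + r₂B = -3.
Since r₁ - r₂ = √44: A = (-3 - (1)r₂)/√44 = \frac{1}{2} - \frac{5 \sqrt{11}}{22}, and B = 1 - A = \frac{1}{2} + \frac{5 \sqrt{11}}{22}.
So x(n) = \left(\frac{1}{2} - \frac{5 \sqrt{11}}{22}\right)\left(2 + \sqrt{11}\right)^n + \left(\frac{1}{2} + \frac{5 \sqrt{11}}{22}\right)\left(2 - \sqrt{11}\right)^n.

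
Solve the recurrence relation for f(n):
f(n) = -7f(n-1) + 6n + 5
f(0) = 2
First-order linear with linear forcing.
Homogeneous solution: f_h(n) = A·(-7)^n.
Try particular f_p(n) = pn + q. Substituting:
  pn + q = -7(p(n-1) + q) + 6n + 5.
Matching the n-coefficient: p = -7p + 6 ⇒ p = \frac{3}{4}.
Matching constants: q = 7p - 7q + 5 ⇒ q = \frac{41}{32}.
General: f(n) = A·(-7)^n + \frac{3 n}{4} + \frac{41}{32}.
Apply f(0) = 2: A + \frac{41}{32} = 2 ⇒ A = \frac{23}{32}.
So f(n) = \frac{23 \left(-7\right)^{n}}{32} + \frac{3 n}{4} + \frac{41}{32}.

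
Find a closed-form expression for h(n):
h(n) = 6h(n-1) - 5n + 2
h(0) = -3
First-order linear with linear forcing.
Homogeneous solution: h_h(n) = A·(6)^n.
Try particular h_p(n) = pn + q. Substituting:
  pn + q = 6(p(n-1) + q) - 5n + 2.
Matching the n-coefficient: p = 6p - 5 ⇒ p = 1.
Matching constants: q = -6p + 6q + 2 ⇒ q = \frac{4}{5}.
General: h(n) = A·(6)^n + n + \frac{4}{5}.
Apply h(0) = -3: A + \frac{4}{5} = -3 ⇒ A = - \frac{19}{5}.
So h(n) = - \frac{19 \cdot 6^{n}}{5} + n + \frac{4}{5}.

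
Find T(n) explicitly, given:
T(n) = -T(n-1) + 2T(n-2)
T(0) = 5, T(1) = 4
Characteristic equation: x² + x - 2 = 0, which factors as (x - (-2))(x - (1)) = 0.
Roots r₁ = -2, r₂ = 1 (distinct).
General solution: T(n) = A·(-2)^n + B·(1)^n.
From T(0) = 5: A + B = 5.
From T(1) = 4: -2A + B = 4.
Solving: A = \frac{1}{3}, B = \frac{14}{3}.
So T(n) = \frac{\left(-2\right)^{n}}{3} + \frac{14}{3}.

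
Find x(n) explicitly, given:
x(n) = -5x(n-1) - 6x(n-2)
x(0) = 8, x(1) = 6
Characteristic equation: x² + 5x + 6 = 0, which factors as (x - (-3))(x - (-2)) = 0.
Roots r₁ = -3, r₂ = -2 (distinct).
General solution: x(n) = A·(-3)^n + B·(-2)^n.
From x(0) = 8: A + B = 8.
From x(1) = 6: -3A - 2B = 6.
Solving: A = -22, B = 30.
So x(n) = 30 \left(-2\right)^{n} - 22 \left(-3\right)^{n}.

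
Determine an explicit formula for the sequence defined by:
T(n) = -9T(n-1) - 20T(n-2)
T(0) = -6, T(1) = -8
Characteristic equation: x² + 9x + 20 = 0, which factors as (x - (-5))(x - (-4)) = 0.
Roots r₁ = -5, r₂ = -4 (distinct).
General solution: T(n) = A·(-5)^n + B·(-4)^n.
From T(0) = -6: A + B = -6.
From T(1) = -8: -5A - 4B = -8.
Solving: A = 32, B = -38.
So T(n) = - 38 \left(-4\right)^{n} + 32 \left(-5\right)^{n}.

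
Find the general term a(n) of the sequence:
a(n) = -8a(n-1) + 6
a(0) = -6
First-order linear non-homogeneous.
Homogeneous solution: a_h(n) = A·(-8)^n.
Try constant particular solution a_p = K: K = -8K + 6 ⇒ K = \frac{2}{3}.
General: a(n) = A·(-8)^n + \frac{2}{3}.
Apply a(0) = -6: A + \frac{2}{3} = -6 ⇒ A = - \frac{20}{3}.
So a(n) = \frac{2}{3} - \frac{20 \left(-8\right)^{n}}{3}.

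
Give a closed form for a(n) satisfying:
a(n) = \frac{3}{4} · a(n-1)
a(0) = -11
Pure geometric recurrence with ratio \frac{3}{4}.
By induction a(n) = a(0) · (\frac{3}{4})^n = - 11 \left(\frac{3}{4}\right)^{n}.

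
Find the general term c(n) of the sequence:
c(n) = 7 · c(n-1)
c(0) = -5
Pure geometric recurrence with ratio 7.
By induction c(n) = c(0) · (7)^n = - 5 \cdot 7^{n}.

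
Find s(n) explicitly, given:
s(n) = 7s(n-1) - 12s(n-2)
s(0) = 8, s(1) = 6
Characteristic equation: x² - 7x + 12 = 0, which factors as (x - (3))(x - (4)) = 0.
Roots r₁ = 3, r₂ = 4 (distinct).
General solution: s(n) = A·(3)^n + B·(4)^n.
From s(0) = 8: A + B = 8.
From s(1) = 6: 3A + 4B = 6.
Solving: A = 26, B = -18.
So s(n) = 26 \cdot 3^{n} - 18 \cdot 4^{n}.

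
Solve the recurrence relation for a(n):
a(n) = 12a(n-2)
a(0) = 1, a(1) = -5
Characteristic equation: x² - 12 = 0.
Discriminant Δ = (0)² + 4·(12) = 48.
Roots r₁,₂ = (0 ± √48)/2, so r₁ = 2 \sqrt{3}, r₂ = - 2 \sqrt{3}.
General solution: a(n) = A·r₁^n + B·r₂^n.
From the initial conditions, A + B = 1 and r₁A + r₂B = -5.
Since r₁ - r₂ = √48: A = (-5 - (1)r₂)/√48 = \frac{1}{2} - \frac{5 \sqrt{3}}{12}, and B = 1 - A = \frac{1}{2} + \frac{5 \sqrt{3}}{12}.
So a(n) = \left(\frac{1}{2} - \frac{5 \sqrt{3}}{12}\right)\left(2 \sqrt{3}\right)^n + \left(\frac{1}{2} + \frac{5 \sqrt{3}}{12}\right)\left(- 2 \sqrt{3}\right)^n.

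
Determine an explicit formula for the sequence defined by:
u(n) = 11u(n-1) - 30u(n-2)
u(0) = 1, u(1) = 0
Characteristic equation: x² - 11x + 30 = 0, which factors as (x - (5))(x - (6)) = 0.
Roots r₁ = 5, r₂ = 6 (distinct).
General solution: u(n) = A·(5)^n + B·(6)^n.
From u(0) = 1: A + B = 1.
From u(1) = 0: 5A + 6B = 0.
Solving: A = 6, B = -5.
So u(n) = 6 \cdot 5^{n} - 5 \cdot 6^{n}.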